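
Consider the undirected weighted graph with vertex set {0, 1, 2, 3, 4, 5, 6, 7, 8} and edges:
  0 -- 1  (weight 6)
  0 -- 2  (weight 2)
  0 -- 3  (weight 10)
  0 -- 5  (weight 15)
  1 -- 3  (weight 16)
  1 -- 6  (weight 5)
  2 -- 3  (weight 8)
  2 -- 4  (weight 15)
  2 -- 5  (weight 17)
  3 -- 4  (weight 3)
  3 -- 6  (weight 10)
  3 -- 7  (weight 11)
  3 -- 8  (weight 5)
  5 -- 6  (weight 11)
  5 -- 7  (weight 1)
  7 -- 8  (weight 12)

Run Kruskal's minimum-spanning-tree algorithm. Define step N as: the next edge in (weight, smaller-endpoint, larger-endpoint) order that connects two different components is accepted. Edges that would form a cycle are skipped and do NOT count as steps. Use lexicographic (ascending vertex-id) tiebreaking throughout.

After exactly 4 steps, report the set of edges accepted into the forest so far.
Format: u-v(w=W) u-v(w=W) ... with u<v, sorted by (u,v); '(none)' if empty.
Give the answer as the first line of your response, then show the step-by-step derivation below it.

0-2(w=2) 1-6(w=5) 3-4(w=3) 5-7(w=1)

step 1: add edge 5-7 (w=1); MST = {5-7(w=1)}
step 2: add edge 0-2 (w=2); MST = {0-2(w=2) 5-7(w=1)}
step 3: add edge 3-4 (w=3); MST = {0-2(w=2) 3-4(w=3) 5-7(w=1)}
step 4: add edge 1-6 (w=5); MST = {0-2(w=2) 1-6(w=5) 3-4(w=3) 5-7(w=1)}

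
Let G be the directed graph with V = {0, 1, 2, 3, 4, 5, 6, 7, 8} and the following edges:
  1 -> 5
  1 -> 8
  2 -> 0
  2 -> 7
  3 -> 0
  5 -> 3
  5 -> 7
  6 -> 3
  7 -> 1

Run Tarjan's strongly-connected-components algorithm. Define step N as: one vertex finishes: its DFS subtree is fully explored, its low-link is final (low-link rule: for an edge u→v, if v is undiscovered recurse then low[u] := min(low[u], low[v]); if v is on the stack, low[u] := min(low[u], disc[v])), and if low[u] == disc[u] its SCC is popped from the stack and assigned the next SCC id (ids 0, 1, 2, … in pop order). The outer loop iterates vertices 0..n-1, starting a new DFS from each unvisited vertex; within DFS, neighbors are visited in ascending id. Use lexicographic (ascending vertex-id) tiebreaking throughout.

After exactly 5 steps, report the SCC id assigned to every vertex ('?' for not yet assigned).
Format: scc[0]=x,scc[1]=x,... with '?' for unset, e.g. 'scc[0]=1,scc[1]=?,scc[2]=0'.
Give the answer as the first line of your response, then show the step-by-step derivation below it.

scc[0]=0,scc[1]=?,scc[2]=?,scc[3]=1,scc[4]=?,scc[5]=?,scc[6]=?,scc[7]=?,scc[8]=2

step 1: low=(low[0]=0,low[1]=?,low[2]=?,low[3]=?,low[4]=?,low[5]=?,low[6]=?,low[7]=?,low[8]=?); scc=(scc[0]=0,scc[1]=?,scc[2]=?,scc[3]=?,scc[4]=?,scc[5]=?,scc[6]=?,scc[7]=?,scc[8]=?)
step 2: low=(low[0]=0,low[1]=1,low[2]=?,low[3]=3,low[4]=?,low[5]=2,low[6]=?,low[7]=?,low[8]=?); scc=(scc[0]=0,scc[1]=?,scc[2]=?,scc[3]=1,scc[4]=?,scc[5]=?,scc[6]=?,scc[7]=?,scc[8]=?)
step 3: low=(low[0]=0,low[1]=1,low[2]=?,low[3]=3,low[4]=?,low[5]=2,low[6]=?,low[7]=1,low[8]=?); scc=(scc[0]=0,scc[1]=?,scc[2]=?,scc[3]=1,scc[4]=?,scc[5]=?,scc[6]=?,scc[7]=?,scc[8]=?)
step 4: low=(low[0]=0,low[1]=1,low[2]=?,low[3]=3,low[4]=?,low[5]=1,low[6]=?,low[7]=1,low[8]=?); scc=(scc[0]=0,scc[1]=?,scc[2]=?,scc[3]=1,scc[4]=?,scc[5]=?,scc[6]=?,scc[7]=?,scc[8]=?)
step 5: low=(low[0]=0,low[1]=1,low[2]=?,low[3]=3,low[4]=?,low[5]=1,low[6]=?,low[7]=1,low[8]=5); scc=(scc[0]=0,scc[1]=?,scc[2]=?,scc[3]=1,scc[4]=?,scc[5]=?,scc[6]=?,scc[7]=?,scc[8]=2)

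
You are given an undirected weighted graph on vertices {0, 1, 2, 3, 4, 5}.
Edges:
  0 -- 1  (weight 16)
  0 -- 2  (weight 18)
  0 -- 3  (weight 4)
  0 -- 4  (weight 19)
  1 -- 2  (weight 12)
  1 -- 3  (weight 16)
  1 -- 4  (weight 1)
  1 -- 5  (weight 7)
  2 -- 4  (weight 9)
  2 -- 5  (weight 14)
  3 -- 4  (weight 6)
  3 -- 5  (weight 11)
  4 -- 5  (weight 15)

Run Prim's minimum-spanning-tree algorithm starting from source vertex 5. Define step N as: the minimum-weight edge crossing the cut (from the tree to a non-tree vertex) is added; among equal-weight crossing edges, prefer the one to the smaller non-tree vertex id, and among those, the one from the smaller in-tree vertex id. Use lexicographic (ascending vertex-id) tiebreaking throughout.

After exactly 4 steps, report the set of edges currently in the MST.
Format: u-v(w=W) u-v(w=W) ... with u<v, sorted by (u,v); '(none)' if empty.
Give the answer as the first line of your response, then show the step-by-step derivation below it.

0-3(w=4) 1-4(w=1) 1-5(w=7) 3-4(w=6)

step 1: add edge 1-5 (w=7); MST = {1-5(w=7)}
step 2: add edge 1-4 (w=1); MST = {1-4(w=1) 1-5(w=7)}
step 3: add edge 3-4 (w=6); MST = {1-4(w=1) 1-5(w=7) 3-4(w=6)}
step 4: add edge 0-3 (w=4); MST = {0-3(w=4) 1-4(w=1) 1-5(w=7) 3-4(w=6)}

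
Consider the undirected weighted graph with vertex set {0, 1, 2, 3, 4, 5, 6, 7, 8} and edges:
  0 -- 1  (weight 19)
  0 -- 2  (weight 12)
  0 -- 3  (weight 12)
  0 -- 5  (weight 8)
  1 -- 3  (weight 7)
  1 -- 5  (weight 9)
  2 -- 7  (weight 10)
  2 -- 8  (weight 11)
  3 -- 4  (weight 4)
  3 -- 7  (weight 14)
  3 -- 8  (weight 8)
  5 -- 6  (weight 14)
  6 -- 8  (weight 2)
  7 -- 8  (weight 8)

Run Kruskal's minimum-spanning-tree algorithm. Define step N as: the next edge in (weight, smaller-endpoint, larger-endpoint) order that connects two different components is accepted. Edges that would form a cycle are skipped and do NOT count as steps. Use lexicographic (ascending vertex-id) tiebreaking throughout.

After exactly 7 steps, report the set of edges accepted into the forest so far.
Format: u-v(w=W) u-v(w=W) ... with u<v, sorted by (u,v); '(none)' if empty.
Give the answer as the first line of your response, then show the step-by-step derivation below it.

0-5(w=8) 1-3(w=7) 1-5(w=9) 3-4(w=4) 3-8(w=8) 6-8(w=2) 7-8(w=8)

step 1: add edge 6-8 (w=2); MST = {6-8(w=2)}
step 2: add edge 3-4 (w=4); MST = {3-4(w=4) 6-8(w=2)}
step 3: add edge 1-3 (w=7); MST = {1-3(w=7) 3-4(w=4) 6-8(w=2)}
step 4: add edge 0-5 (w=8); MST = {0-5(w=8) 1-3(w=7) 3-4(w=4) 6-8(w=2)}
step 5: add edge 3-8 (w=8); MST = {0-5(w=8) 1-3(w=7) 3-4(w=4) 3-8(w=8) 6-8(w=2)}
step 6: add edge 7-8 (w=8); MST = {0-5(w=8) 1-3(w=7) 3-4(w=4) 3-8(w=8) 6-8(w=2) 7-8(w=8)}
step 7: add edge 1-5 (w=9); MST = {0-5(w=8) 1-3(w=7) 1-5(w=9) 3-4(w=4) 3-8(w=8) 6-8(w=2) 7-8(w=8)}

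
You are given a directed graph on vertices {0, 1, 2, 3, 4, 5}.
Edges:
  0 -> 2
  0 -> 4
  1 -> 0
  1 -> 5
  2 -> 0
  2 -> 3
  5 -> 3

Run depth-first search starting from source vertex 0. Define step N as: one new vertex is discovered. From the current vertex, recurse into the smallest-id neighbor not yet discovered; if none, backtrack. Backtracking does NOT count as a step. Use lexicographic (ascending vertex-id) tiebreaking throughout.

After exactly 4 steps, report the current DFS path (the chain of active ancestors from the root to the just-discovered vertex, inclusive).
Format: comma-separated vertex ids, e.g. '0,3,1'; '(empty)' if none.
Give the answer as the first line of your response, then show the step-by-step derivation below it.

0,4

step 1: discover 0; path=0; order=0
step 2: discover 2; path=0>2; order=0,2
step 3: discover 3; path=0>2>3; order=0,2,3
step 4: discover 4; path=0>4; order=0,2,3,4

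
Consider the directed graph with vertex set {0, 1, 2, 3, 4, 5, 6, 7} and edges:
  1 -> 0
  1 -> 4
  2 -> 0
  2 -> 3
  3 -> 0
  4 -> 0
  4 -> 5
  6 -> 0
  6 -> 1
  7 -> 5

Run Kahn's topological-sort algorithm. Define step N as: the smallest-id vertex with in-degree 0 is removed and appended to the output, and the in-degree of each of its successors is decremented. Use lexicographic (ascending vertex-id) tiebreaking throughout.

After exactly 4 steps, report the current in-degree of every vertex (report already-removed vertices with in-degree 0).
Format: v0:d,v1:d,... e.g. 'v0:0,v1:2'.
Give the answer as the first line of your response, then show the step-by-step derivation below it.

v0:1,v1:0,v2:0,v3:0,v4:0,v5:2,v6:0,v7:0

step 1: output 2; order=[2]; indeg=(4,1,0,0,1,2,0,0)
step 2: output 3; order=[2,3]; indeg=(3,1,0,0,1,2,0,0)
step 3: output 6; order=[2,3,6]; indeg=(2,0,0,0,1,2,0,0)
step 4: output 1; order=[2,3,6,1]; indeg=(1,0,0,0,0,2,0,0)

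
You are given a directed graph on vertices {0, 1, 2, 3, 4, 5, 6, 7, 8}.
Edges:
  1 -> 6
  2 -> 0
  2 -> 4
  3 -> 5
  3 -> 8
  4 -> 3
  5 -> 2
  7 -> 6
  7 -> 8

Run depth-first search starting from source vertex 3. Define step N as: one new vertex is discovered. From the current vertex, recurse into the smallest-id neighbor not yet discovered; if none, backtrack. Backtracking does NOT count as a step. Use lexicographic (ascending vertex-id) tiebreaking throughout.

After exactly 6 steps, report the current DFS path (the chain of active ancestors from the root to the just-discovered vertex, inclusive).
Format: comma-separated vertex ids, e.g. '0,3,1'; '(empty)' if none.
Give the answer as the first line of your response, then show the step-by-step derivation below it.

3,8

step 1: discover 3; path=3; order=3
step 2: discover 5; path=3>5; order=3,5
step 3: discover 2; path=3>5>2; order=3,5,2
step 4: discover 0; path=3>5>2>0; order=3,5,2,0
step 5: discover 4; path=3>5>2>4; order=3,5,2,0,4
step 6: discover 8; path=3>8; order=3,5,2,0,4,8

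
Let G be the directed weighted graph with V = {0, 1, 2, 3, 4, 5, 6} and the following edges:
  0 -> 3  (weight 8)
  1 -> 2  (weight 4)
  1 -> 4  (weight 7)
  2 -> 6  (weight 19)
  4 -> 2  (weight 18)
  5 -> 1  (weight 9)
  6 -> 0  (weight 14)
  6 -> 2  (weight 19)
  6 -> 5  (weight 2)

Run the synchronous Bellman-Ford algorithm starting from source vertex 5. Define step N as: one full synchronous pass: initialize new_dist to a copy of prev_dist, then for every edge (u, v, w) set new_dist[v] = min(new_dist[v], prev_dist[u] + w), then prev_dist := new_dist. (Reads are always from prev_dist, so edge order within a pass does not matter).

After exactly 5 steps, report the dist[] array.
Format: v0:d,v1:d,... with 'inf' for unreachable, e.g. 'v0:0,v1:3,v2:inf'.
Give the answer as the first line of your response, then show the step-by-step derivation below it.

v0:46,v1:9,v2:13,v3:54,v4:16,v5:0,v6:32

step 1: dist = v0:inf,v1:9,v2:inf,v3:inf,v4:inf,v5:0,v6:inf
step 2: dist = v0:inf,v1:9,v2:13,v3:inf,v4:16,v5:0,v6:inf
step 3: dist = v0:inf,v1:9,v2:13,v3:inf,v4:16,v5:0,v6:32
step 4: dist = v0:46,v1:9,v2:13,v3:inf,v4:16,v5:0,v6:32
step 5: dist = v0:46,v1:9,v2:13,v3:54,v4:16,v5:0,v6:32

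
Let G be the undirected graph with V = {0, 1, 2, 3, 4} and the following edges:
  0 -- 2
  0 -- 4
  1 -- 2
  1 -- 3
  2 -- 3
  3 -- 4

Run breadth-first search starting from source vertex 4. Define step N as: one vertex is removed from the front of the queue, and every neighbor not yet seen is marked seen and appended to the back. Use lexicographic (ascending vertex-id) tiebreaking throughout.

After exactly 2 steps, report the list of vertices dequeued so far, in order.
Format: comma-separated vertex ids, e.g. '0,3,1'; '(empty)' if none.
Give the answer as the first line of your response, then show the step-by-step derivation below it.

4,0

step 1: dequeue 4; queue=[0,3]; order=4
step 2: dequeue 0; queue=[3,2]; order=4,0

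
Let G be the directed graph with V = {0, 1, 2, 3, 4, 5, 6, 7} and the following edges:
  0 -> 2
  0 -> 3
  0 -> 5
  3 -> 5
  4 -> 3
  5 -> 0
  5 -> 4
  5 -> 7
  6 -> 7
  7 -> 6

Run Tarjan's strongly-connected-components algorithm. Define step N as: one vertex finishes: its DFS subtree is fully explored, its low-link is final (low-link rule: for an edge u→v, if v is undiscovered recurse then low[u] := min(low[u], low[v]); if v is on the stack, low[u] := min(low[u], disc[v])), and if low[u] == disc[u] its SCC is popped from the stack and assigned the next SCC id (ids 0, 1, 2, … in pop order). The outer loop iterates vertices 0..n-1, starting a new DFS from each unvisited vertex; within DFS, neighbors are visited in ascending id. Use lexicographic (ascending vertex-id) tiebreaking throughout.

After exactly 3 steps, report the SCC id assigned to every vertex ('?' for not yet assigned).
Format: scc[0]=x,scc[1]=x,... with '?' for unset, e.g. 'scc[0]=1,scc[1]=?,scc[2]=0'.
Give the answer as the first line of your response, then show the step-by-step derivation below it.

scc[0]=?,scc[1]=?,scc[2]=0,scc[3]=?,scc[4]=?,scc[5]=?,scc[6]=?,scc[7]=?

step 1: low=(low[0]=0,low[1]=?,low[2]=1,low[3]=?,low[4]=?,low[5]=?,low[6]=?,low[7]=?); scc=(scc[0]=?,scc[1]=?,scc[2]=0,scc[3]=?,scc[4]=?,scc[5]=?,scc[6]=?,scc[7]=?)
step 2: low=(low[0]=0,low[1]=?,low[2]=1,low[3]=2,low[4]=2,low[5]=0,low[6]=?,low[7]=?); scc=(scc[0]=?,scc[1]=?,scc[2]=0,scc[3]=?,scc[4]=?,scc[5]=?,scc[6]=?,scc[7]=?)
step 3: low=(low[0]=0,low[1]=?,low[2]=1,low[3]=2,low[4]=2,low[5]=0,low[6]=5,low[7]=5); scc=(scc[0]=?,scc[1]=?,scc[2]=0,scc[3]=?,scc[4]=?,scc[5]=?,scc[6]=?,scc[7]=?)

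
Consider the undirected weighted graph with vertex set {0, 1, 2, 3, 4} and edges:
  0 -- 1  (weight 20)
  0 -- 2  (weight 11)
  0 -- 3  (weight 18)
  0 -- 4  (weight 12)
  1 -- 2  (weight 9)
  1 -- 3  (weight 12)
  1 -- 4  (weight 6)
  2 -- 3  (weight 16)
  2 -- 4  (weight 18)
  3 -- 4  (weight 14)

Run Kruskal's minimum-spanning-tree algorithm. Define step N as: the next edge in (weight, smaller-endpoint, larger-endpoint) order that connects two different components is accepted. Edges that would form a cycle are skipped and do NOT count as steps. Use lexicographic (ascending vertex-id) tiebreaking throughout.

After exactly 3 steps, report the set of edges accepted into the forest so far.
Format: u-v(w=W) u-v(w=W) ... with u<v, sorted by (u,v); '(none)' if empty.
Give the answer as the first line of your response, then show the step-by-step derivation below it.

0-2(w=11) 1-2(w=9) 1-4(w=6)

step 1: add edge 1-4 (w=6); MST = {1-4(w=6)}
step 2: add edge 1-2 (w=9); MST = {1-2(w=9) 1-4(w=6)}
step 3: add edge 0-2 (w=11); MST = {0-2(w=11) 1-2(w=9) 1-4(w=6)}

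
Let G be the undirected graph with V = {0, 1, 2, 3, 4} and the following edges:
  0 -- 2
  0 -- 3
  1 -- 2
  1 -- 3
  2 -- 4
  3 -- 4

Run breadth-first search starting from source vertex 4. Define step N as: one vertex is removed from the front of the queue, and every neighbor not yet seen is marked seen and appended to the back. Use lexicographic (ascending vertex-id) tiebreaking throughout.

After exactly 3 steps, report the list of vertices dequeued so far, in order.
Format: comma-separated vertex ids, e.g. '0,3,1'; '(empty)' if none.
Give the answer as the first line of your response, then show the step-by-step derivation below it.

4,2,3

step 1: dequeue 4; queue=[2,3]; order=4
step 2: dequeue 2; queue=[3,0,1]; order=4,2
step 3: dequeue 3; queue=[0,1]; order=4,2,3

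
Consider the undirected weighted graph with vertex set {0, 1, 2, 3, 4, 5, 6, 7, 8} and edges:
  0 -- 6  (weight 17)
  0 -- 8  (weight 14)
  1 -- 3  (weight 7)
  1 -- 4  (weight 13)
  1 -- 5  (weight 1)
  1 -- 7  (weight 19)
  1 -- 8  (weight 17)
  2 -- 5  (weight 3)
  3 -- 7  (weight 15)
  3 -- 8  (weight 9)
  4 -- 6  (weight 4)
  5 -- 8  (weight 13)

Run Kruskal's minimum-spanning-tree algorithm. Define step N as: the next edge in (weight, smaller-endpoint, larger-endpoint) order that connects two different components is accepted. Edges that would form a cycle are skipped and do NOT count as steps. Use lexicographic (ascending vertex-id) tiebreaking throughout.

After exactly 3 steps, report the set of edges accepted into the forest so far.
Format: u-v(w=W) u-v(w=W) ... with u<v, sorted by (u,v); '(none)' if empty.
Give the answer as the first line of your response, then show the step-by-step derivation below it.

1-5(w=1) 2-5(w=3) 4-6(w=4)

step 1: add edge 1-5 (w=1); MST = {1-5(w=1)}
step 2: add edge 2-5 (w=3); MST = {1-5(w=1) 2-5(w=3)}
step 3: add edge 4-6 (w=4); MST = {1-5(w=1) 2-5(w=3) 4-6(w=4)}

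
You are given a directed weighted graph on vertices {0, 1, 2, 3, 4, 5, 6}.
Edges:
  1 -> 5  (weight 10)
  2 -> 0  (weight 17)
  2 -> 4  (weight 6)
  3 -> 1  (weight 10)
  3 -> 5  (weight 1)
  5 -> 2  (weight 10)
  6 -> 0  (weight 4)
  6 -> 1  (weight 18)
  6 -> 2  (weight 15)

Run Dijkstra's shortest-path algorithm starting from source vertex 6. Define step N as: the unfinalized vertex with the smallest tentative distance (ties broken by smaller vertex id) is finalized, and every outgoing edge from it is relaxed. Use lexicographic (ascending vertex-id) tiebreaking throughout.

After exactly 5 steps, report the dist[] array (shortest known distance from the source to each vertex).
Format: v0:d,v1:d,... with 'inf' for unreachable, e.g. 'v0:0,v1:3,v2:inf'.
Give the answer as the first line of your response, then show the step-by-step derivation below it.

v0:4,v1:18,v2:15,v3:inf,v4:21,v5:28,v6:0

step 1: dist = v0:4,v1:18,v2:15,v3:inf,v4:inf,v5:inf,v6:0
step 2: dist = v0:4,v1:18,v2:15,v3:inf,v4:inf,v5:inf,v6:0
step 3: dist = v0:4,v1:18,v2:15,v3:inf,v4:21,v5:inf,v6:0
step 4: dist = v0:4,v1:18,v2:15,v3:inf,v4:21,v5:28,v6:0
step 5: dist = v0:4,v1:18,v2:15,v3:inf,v4:21,v5:28,v6:0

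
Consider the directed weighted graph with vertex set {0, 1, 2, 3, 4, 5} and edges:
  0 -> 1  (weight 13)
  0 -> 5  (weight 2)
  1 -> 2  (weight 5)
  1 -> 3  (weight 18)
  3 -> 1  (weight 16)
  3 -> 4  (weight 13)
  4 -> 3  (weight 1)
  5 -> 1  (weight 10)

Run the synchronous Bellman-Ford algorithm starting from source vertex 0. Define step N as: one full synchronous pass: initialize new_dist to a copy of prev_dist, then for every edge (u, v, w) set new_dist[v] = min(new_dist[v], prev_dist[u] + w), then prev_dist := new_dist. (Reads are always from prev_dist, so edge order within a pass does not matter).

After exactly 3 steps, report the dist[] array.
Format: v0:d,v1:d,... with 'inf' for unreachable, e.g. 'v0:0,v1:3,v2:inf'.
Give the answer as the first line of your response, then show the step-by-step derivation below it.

v0:0,v1:12,v2:17,v3:30,v4:44,v5:2

step 1: dist = v0:0,v1:13,v2:inf,v3:inf,v4:inf,v5:2
step 2: dist = v0:0,v1:12,v2:18,v3:31,v4:inf,v5:2
step 3: dist = v0:0,v1:12,v2:17,v3:30,v4:44,v5:2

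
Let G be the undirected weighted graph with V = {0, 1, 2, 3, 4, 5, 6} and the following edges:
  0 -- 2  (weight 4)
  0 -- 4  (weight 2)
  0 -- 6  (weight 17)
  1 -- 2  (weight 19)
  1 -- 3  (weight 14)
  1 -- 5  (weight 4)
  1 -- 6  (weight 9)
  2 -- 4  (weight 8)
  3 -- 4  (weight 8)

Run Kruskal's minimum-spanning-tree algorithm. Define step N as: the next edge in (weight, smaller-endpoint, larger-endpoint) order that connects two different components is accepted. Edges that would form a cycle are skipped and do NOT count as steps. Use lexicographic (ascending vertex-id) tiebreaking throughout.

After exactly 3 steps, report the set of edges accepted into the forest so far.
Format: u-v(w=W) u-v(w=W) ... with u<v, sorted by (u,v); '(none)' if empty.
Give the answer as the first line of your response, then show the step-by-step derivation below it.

0-2(w=4) 0-4(w=2) 1-5(w=4)

step 1: add edge 0-4 (w=2); MST = {0-4(w=2)}
step 2: add edge 0-2 (w=4); MST = {0-2(w=4) 0-4(w=2)}
step 3: add edge 1-5 (w=4); MST = {0-2(w=4) 0-4(w=2) 1-5(w=4)}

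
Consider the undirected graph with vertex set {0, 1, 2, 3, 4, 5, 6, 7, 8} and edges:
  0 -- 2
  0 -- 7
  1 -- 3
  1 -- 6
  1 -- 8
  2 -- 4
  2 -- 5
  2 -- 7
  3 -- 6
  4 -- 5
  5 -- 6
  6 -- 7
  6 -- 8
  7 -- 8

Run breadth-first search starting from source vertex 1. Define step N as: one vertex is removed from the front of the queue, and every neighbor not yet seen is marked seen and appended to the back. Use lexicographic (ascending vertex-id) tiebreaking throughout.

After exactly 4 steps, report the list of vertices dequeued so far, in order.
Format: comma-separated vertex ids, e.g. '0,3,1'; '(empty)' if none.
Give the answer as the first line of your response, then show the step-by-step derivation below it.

1,3,6,8

step 1: dequeue 1; queue=[3,6,8]; order=1
step 2: dequeue 3; queue=[6,8]; order=1,3
step 3: dequeue 6; queue=[8,5,7]; order=1,3,6
step 4: dequeue 8; queue=[5,7]; order=1,3,6,8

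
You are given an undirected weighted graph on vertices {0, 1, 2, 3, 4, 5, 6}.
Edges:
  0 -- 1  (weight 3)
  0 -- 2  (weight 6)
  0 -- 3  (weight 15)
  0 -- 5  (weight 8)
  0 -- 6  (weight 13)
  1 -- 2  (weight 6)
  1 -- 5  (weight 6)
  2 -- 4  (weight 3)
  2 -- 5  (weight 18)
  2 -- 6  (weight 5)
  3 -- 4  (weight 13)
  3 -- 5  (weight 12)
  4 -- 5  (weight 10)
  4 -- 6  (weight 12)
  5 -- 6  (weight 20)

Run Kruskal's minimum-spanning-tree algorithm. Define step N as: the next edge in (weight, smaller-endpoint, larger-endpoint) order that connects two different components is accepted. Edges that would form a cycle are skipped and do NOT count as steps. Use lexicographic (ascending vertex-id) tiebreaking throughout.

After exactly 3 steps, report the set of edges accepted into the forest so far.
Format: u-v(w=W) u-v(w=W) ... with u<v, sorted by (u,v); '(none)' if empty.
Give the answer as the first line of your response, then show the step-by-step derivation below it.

0-1(w=3) 2-4(w=3) 2-6(w=5)

step 1: add edge 0-1 (w=3); MST = {0-1(w=3)}
step 2: add edge 2-4 (w=3); MST = {0-1(w=3) 2-4(w=3)}
step 3: add edge 2-6 (w=5); MST = {0-1(w=3) 2-4(w=3) 2-6(w=5)}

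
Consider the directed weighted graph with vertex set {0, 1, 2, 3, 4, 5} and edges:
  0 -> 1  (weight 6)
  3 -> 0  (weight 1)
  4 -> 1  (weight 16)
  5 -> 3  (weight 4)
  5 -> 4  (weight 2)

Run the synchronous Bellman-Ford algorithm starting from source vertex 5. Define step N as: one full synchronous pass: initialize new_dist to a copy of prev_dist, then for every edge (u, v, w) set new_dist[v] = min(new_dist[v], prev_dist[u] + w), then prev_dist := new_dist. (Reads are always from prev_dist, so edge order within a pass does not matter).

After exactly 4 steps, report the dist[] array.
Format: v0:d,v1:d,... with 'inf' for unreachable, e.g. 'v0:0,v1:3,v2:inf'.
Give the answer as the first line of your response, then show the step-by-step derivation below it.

v0:5,v1:11,v2:inf,v3:4,v4:2,v5:0

step 1: dist = v0:inf,v1:inf,v2:inf,v3:4,v4:2,v5:0
step 2: dist = v0:5,v1:18,v2:inf,v3:4,v4:2,v5:0
step 3: dist = v0:5,v1:11,v2:inf,v3:4,v4:2,v5:0
step 4: dist = v0:5,v1:11,v2:inf,v3:4,v4:2,v5:0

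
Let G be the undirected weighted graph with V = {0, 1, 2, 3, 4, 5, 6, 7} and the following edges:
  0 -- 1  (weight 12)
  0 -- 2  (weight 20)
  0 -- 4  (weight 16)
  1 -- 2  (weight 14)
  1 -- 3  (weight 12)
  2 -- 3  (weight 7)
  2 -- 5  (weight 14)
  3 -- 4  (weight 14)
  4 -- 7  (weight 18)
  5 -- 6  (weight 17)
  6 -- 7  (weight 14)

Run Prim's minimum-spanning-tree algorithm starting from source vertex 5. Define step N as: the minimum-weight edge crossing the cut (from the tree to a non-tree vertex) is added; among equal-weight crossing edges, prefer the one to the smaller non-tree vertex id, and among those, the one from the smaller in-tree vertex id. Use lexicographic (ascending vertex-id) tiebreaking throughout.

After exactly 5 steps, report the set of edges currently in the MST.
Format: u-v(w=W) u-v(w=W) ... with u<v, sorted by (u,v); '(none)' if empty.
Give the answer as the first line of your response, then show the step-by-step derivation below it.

0-1(w=12) 1-3(w=12) 2-3(w=7) 2-5(w=14) 3-4(w=14)

step 1: add edge 2-5 (w=14); MST = {2-5(w=14)}
step 2: add edge 2-3 (w=7); MST = {2-3(w=7) 2-5(w=14)}
step 3: add edge 1-3 (w=12); MST = {1-3(w=12) 2-3(w=7) 2-5(w=14)}
step 4: add edge 0-1 (w=12); MST = {0-1(w=12) 1-3(w=12) 2-3(w=7) 2-5(w=14)}
step 5: add edge 3-4 (w=14); MST = {0-1(w=12) 1-3(w=12) 2-3(w=7) 2-5(w=14) 3-4(w=14)}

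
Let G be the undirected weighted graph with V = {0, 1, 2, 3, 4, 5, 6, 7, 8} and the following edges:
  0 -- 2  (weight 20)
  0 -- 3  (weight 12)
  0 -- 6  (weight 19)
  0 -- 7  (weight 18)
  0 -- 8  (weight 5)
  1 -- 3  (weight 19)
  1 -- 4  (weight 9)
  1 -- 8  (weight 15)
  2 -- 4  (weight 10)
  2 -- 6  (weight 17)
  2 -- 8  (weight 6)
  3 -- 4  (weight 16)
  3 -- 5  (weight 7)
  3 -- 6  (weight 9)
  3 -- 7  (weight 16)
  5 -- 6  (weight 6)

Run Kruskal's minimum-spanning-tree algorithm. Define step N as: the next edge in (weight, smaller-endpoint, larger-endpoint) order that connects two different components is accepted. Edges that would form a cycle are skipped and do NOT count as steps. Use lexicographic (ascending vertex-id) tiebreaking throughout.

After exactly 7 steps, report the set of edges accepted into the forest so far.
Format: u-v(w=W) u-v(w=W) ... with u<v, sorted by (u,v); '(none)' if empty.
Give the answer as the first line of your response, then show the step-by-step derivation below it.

0-3(w=12) 0-8(w=5) 1-4(w=9) 2-4(w=10) 2-8(w=6) 3-5(w=7) 5-6(w=6)

step 1: add edge 0-8 (w=5); MST = {0-8(w=5)}
step 2: add edge 2-8 (w=6); MST = {0-8(w=5) 2-8(w=6)}
step 3: add edge 5-6 (w=6); MST = {0-8(w=5) 2-8(w=6) 5-6(w=6)}
step 4: add edge 3-5 (w=7); MST = {0-8(w=5) 2-8(w=6) 3-5(w=7) 5-6(w=6)}
step 5: add edge 1-4 (w=9); MST = {0-8(w=5) 1-4(w=9) 2-8(w=6) 3-5(w=7) 5-6(w=6)}
step 6: add edge 2-4 (w=10); MST = {0-8(w=5) 1-4(w=9) 2-4(w=10) 2-8(w=6) 3-5(w=7) 5-6(w=6)}
step 7: add edge 0-3 (w=12); MST = {0-3(w=12) 0-8(w=5) 1-4(w=9) 2-4(w=10) 2-8(w=6) 3-5(w=7) 5-6(w=6)}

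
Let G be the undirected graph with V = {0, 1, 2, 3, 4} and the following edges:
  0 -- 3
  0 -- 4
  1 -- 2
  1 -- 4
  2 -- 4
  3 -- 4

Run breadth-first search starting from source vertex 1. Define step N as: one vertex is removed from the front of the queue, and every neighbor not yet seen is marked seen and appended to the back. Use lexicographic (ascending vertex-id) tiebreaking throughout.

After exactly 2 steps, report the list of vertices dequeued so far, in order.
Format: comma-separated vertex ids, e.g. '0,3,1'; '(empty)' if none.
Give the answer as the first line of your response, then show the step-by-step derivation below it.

1,2

step 1: dequeue 1; queue=[2,4]; order=1
step 2: dequeue 2; queue=[4]; order=1,2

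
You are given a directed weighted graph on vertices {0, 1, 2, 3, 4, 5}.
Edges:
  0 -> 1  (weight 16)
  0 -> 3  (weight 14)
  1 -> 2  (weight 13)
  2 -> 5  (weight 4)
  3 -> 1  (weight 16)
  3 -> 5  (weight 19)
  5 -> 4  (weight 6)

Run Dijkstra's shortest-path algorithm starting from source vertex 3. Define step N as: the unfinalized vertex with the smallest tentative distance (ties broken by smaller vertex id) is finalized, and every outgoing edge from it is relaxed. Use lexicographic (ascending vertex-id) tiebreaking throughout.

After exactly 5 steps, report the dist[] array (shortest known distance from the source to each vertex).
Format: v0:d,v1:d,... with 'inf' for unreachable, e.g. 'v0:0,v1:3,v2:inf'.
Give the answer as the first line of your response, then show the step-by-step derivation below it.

v0:inf,v1:16,v2:29,v3:0,v4:25,v5:19

step 1: dist = v0:inf,v1:16,v2:inf,v3:0,v4:inf,v5:19
step 2: dist = v0:inf,v1:16,v2:29,v3:0,v4:inf,v5:19
step 3: dist = v0:inf,v1:16,v2:29,v3:0,v4:25,v5:19
step 4: dist = v0:inf,v1:16,v2:29,v3:0,v4:25,v5:19
step 5: dist = v0:inf,v1:16,v2:29,v3:0,v4:25,v5:19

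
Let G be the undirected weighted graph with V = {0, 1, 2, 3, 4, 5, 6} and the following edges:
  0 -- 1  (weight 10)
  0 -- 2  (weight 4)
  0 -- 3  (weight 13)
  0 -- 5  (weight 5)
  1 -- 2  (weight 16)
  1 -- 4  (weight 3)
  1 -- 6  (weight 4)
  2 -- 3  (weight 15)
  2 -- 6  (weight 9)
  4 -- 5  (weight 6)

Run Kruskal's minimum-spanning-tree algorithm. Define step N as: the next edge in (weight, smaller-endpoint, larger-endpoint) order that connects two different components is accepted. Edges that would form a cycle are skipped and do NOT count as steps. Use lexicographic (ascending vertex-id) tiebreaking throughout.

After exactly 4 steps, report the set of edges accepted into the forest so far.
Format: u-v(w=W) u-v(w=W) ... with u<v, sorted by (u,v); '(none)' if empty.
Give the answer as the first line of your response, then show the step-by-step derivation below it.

0-2(w=4) 0-5(w=5) 1-4(w=3) 1-6(w=4)

step 1: add edge 1-4 (w=3); MST = {1-4(w=3)}
step 2: add edge 0-2 (w=4); MST = {0-2(w=4) 1-4(w=3)}
step 3: add edge 1-6 (w=4); MST = {0-2(w=4) 1-4(w=3) 1-6(w=4)}
step 4: add edge 0-5 (w=5); MST = {0-2(w=4) 0-5(w=5) 1-4(w=3) 1-6(w=4)}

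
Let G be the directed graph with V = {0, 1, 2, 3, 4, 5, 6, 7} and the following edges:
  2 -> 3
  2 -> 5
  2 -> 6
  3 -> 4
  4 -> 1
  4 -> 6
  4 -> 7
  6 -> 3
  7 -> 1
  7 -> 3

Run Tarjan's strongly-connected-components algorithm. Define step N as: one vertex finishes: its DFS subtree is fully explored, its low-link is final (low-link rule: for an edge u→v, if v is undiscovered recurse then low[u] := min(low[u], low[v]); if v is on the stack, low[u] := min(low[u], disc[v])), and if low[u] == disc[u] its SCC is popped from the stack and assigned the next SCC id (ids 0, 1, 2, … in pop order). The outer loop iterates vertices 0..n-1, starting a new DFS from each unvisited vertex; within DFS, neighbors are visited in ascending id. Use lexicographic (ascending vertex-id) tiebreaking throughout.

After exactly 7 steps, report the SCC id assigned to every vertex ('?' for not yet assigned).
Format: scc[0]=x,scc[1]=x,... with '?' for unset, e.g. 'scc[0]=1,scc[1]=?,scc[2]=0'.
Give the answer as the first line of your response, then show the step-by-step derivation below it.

scc[0]=0,scc[1]=1,scc[2]=?,scc[3]=2,scc[4]=2,scc[5]=3,scc[6]=2,scc[7]=2

step 1: low=(low[0]=0,low[1]=?,low[2]=?,low[3]=?,low[4]=?,low[5]=?,low[6]=?,low[7]=?); scc=(scc[0]=0,scc[1]=?,scc[2]=?,scc[3]=?,scc[4]=?,scc[5]=?,scc[6]=?,scc[7]=?)
step 2: low=(low[0]=0,low[1]=1,low[2]=?,low[3]=?,low[4]=?,low[5]=?,low[6]=?,low[7]=?); scc=(scc[0]=0,scc[1]=1,scc[2]=?,scc[3]=?,scc[4]=?,scc[5]=?,scc[6]=?,scc[7]=?)
step 3: low=(low[0]=0,low[1]=1,low[2]=2,low[3]=3,low[4]=4,low[5]=?,low[6]=3,low[7]=?); scc=(scc[0]=0,scc[1]=1,scc[2]=?,scc[3]=?,scc[4]=?,scc[5]=?,scc[6]=?,scc[7]=?)
step 4: low=(low[0]=0,low[1]=1,low[2]=2,low[3]=3,low[4]=3,low[5]=?,low[6]=3,low[7]=3); scc=(scc[0]=0,scc[1]=1,scc[2]=?,scc[3]=?,scc[4]=?,scc[5]=?,scc[6]=?,scc[7]=?)
step 5: low=(low[0]=0,low[1]=1,low[2]=2,low[3]=3,low[4]=3,low[5]=?,low[6]=3,low[7]=3); scc=(scc[0]=0,scc[1]=1,scc[2]=?,scc[3]=?,scc[4]=?,scc[5]=?,scc[6]=?,scc[7]=?)
step 6: low=(low[0]=0,low[1]=1,low[2]=2,low[3]=3,low[4]=3,low[5]=?,low[6]=3,low[7]=3); scc=(scc[0]=0,scc[1]=1,scc[2]=?,scc[3]=2,scc[4]=2,scc[5]=?,scc[6]=2,scc[7]=2)
step 7: low=(low[0]=0,low[1]=1,low[2]=2,low[3]=3,low[4]=3,low[5]=7,low[6]=3,low[7]=3); scc=(scc[0]=0,scc[1]=1,scc[2]=?,scc[3]=2,scc[4]=2,scc[5]=3,scc[6]=2,scc[7]=2)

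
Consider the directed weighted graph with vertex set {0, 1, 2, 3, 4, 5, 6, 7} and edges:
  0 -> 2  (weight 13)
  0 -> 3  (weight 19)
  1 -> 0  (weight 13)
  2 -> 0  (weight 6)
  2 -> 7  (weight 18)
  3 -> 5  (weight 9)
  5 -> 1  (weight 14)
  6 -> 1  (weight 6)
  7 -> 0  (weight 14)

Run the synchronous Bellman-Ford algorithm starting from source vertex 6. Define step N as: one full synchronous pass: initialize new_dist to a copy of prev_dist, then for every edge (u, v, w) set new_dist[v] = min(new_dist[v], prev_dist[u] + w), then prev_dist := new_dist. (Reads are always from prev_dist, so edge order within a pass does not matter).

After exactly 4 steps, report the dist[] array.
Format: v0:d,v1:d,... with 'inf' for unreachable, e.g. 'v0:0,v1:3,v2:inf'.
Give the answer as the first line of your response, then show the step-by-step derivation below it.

v0:19,v1:6,v2:32,v3:38,v4:inf,v5:47,v6:0,v7:50

step 1: dist = v0:inf,v1:6,v2:inf,v3:inf,v4:inf,v5:inf,v6:0,v7:inf
step 2: dist = v0:19,v1:6,v2:inf,v3:inf,v4:inf,v5:inf,v6:0,v7:inf
step 3: dist = v0:19,v1:6,v2:32,v3:38,v4:inf,v5:inf,v6:0,v7:inf
step 4: dist = v0:19,v1:6,v2:32,v3:38,v4:inf,v5:47,v6:0,v7:50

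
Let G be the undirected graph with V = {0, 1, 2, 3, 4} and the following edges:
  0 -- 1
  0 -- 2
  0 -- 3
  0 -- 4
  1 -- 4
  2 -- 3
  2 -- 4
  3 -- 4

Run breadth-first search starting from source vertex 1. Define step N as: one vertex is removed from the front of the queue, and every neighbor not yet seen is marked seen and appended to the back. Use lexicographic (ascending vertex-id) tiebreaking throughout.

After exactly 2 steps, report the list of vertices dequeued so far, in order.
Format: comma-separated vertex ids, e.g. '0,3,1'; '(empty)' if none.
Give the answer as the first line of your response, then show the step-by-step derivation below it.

1,0

step 1: dequeue 1; queue=[0,4]; order=1
step 2: dequeue 0; queue=[4,2,3]; order=1,0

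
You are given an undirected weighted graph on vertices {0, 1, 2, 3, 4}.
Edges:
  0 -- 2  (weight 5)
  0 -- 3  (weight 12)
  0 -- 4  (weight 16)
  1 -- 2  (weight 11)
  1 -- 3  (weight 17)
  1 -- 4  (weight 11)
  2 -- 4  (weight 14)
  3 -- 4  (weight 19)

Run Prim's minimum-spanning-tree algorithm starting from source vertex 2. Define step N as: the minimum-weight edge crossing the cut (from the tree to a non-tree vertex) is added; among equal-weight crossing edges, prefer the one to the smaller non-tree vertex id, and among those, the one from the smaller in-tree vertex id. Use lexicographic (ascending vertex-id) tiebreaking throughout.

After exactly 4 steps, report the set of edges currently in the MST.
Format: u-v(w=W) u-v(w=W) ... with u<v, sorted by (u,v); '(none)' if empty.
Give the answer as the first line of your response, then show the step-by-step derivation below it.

0-2(w=5) 0-3(w=12) 1-2(w=11) 1-4(w=11)

step 1: add edge 0-2 (w=5); MST = {0-2(w=5)}
step 2: add edge 1-2 (w=11); MST = {0-2(w=5) 1-2(w=11)}
step 3: add edge 1-4 (w=11); MST = {0-2(w=5) 1-2(w=11) 1-4(w=11)}
step 4: add edge 0-3 (w=12); MST = {0-2(w=5) 0-3(w=12) 1-2(w=11) 1-4(w=11)}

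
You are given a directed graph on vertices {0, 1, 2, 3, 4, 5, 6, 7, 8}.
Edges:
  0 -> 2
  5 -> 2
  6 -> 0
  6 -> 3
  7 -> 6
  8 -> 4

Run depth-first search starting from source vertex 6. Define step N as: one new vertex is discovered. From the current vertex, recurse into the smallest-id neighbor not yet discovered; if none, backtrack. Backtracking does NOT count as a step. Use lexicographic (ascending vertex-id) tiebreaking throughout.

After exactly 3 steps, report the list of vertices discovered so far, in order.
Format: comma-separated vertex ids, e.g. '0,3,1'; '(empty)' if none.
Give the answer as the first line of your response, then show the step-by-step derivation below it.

6,0,2

step 1: discover 6; path=6; order=6
step 2: discover 0; path=6>0; order=6,0
step 3: discover 2; path=6>0>2; order=6,0,2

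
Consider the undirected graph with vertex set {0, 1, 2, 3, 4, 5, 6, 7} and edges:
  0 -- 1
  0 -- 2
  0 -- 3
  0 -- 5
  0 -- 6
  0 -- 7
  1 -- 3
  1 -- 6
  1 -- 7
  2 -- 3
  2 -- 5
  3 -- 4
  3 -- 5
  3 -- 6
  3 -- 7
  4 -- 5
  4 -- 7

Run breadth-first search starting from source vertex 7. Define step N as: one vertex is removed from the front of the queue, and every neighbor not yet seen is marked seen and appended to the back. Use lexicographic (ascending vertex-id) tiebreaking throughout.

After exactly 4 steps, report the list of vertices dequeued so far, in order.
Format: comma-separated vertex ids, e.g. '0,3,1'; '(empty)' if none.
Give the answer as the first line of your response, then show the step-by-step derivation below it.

7,0,1,3

step 1: dequeue 7; queue=[0,1,3,4]; order=7
step 2: dequeue 0; queue=[1,3,4,2,5,6]; order=7,0
step 3: dequeue 1; queue=[3,4,2,5,6]; order=7,0,1
step 4: dequeue 3; queue=[4,2,5,6]; order=7,0,1,3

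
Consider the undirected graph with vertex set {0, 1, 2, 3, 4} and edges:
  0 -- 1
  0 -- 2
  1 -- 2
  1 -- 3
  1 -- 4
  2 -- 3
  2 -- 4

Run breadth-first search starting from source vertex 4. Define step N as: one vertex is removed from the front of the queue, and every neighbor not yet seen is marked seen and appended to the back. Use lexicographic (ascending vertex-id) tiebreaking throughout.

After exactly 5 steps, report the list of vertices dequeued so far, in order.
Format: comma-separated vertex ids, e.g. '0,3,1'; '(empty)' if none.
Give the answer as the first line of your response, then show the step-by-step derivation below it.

4,1,2,0,3

step 1: dequeue 4; queue=[1,2]; order=4
step 2: dequeue 1; queue=[2,0,3]; order=4,1
step 3: dequeue 2; queue=[0,3]; order=4,1,2
step 4: dequeue 0; queue=[3]; order=4,1,2,0
step 5: dequeue 3; queue=[(empty)]; order=4,1,2,0,3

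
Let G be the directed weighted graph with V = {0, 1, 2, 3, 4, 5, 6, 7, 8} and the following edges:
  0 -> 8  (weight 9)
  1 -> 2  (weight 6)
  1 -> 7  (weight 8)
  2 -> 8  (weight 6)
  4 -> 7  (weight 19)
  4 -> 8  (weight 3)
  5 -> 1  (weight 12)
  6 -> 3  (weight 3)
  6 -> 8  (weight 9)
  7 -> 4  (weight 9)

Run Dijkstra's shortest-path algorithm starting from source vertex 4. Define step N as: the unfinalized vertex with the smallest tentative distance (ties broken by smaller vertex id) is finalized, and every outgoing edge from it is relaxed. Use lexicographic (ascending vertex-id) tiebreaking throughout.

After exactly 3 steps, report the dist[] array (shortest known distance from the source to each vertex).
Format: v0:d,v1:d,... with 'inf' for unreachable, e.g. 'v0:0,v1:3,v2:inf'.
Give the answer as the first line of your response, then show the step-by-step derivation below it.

v0:inf,v1:inf,v2:inf,v3:inf,v4:0,v5:inf,v6:inf,v7:19,v8:3

step 1: dist = v0:inf,v1:inf,v2:inf,v3:inf,v4:0,v5:inf,v6:inf,v7:19,v8:3
step 2: dist = v0:inf,v1:inf,v2:inf,v3:inf,v4:0,v5:inf,v6:inf,v7:19,v8:3
step 3: dist = v0:inf,v1:inf,v2:inf,v3:inf,v4:0,v5:inf,v6:inf,v7:19,v8:3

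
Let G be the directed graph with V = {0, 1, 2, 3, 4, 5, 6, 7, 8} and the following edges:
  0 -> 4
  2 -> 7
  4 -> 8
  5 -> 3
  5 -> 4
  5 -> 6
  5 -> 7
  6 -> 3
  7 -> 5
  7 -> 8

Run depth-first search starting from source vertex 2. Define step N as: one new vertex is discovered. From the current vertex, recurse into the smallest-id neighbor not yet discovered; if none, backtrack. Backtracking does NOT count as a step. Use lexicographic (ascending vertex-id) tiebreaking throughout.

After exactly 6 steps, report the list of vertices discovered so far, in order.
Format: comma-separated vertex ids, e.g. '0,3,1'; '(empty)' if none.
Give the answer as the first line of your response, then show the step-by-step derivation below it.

2,7,5,3,4,8

step 1: discover 2; path=2; order=2
step 2: discover 7; path=2>7; order=2,7
step 3: discover 5; path=2>7>5; order=2,7,5
step 4: discover 3; path=2>7>5>3; order=2,7,5,3
step 5: discover 4; path=2>7>5>4; order=2,7,5,3,4
step 6: discover 8; path=2>7>5>4>8; order=2,7,5,3,4,8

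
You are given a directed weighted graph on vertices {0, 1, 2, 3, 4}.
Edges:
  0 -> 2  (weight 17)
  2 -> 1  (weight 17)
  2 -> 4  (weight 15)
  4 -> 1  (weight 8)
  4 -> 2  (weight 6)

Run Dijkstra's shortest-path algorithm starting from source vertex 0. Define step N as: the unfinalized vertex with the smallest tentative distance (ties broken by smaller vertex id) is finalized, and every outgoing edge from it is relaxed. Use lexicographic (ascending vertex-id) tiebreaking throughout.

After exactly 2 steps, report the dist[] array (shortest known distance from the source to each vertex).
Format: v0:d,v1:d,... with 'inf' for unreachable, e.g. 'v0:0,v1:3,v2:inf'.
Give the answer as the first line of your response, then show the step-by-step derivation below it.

v0:0,v1:34,v2:17,v3:inf,v4:32

step 1: dist = v0:0,v1:inf,v2:17,v3:inf,v4:inf
step 2: dist = v0:0,v1:34,v2:17,v3:inf,v4:32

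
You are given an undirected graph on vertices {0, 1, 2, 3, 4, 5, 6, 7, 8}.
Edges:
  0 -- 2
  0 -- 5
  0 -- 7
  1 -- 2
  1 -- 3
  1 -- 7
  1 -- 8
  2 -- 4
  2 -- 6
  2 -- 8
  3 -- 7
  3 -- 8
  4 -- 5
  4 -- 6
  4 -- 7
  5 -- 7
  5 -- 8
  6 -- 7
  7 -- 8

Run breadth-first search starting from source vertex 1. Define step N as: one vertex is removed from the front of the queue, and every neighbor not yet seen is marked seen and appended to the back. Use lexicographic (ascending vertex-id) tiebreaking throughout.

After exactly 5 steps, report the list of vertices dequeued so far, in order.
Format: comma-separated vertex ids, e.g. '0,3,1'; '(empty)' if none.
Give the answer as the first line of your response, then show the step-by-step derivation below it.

1,2,3,7,8

step 1: dequeue 1; queue=[2,3,7,8]; order=1
step 2: dequeue 2; queue=[3,7,8,0,4,6]; order=1,2
step 3: dequeue 3; queue=[7,8,0,4,6]; order=1,2,3
step 4: dequeue 7; queue=[8,0,4,6,5]; order=1,2,3,7
step 5: dequeue 8; queue=[0,4,6,5]; order=1,2,3,7,8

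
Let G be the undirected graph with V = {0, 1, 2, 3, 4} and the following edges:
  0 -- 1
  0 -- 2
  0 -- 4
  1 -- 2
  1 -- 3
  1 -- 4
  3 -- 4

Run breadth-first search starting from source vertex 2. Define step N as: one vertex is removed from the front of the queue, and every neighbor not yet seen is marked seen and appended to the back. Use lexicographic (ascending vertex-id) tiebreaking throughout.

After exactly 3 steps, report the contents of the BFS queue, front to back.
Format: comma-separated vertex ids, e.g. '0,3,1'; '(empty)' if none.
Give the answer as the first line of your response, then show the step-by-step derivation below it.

4,3

step 1: dequeue 2; queue=[0,1]; order=2
step 2: dequeue 0; queue=[1,4]; order=2,0
step 3: dequeue 1; queue=[4,3]; order=2,0,1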